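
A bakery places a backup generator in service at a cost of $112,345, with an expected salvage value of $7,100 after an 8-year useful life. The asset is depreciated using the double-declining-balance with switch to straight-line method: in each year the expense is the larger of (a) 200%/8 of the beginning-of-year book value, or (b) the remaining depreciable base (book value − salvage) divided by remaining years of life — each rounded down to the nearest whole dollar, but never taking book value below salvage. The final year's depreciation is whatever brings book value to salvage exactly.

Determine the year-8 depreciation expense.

Depreciable base = $112,345 − $7,100 = $105,245.
Year 1: DB = ⌊$112,345 × 200%/8⌋ = $28,086; SL = ⌊$105,245/8⌋ = $13,155 → take DB $28,086. Book value $84,259.
Year 2: DB = ⌊$84,259 × 200%/8⌋ = $21,064; SL = ⌊$77,159/7⌋ = $11,022 → take DB $21,064. Book value $63,195.
Year 3: DB = ⌊$63,195 × 200%/8⌋ = $15,798; SL = ⌊$56,095/6⌋ = $9,349 → take DB $15,798. Book value $47,397.
Year 4: DB = ⌊$47,397 × 200%/8⌋ = $11,849; SL = ⌊$40,297/5⌋ = $8,059 → take DB $11,849. Book value $35,548.
Year 5: DB = ⌊$35,548 × 200%/8⌋ = $8,887; SL = ⌊$28,448/4⌋ = $7,112 → take DB $8,887. Book value $26,661.
Year 6: DB = ⌊$26,661 × 200%/8⌋ = $6,665; SL = ⌊$19,561/3⌋ = $6,520 → take DB $6,665. Book value $19,996.
Year 7: DB = ⌊$19,996 × 200%/8⌋ = $4,999; SL = ⌊$12,896/2⌋ = $6,448 → take SL $6,448. Book value $13,548.
Year 8 (final): $13,548 − $7,100 = $6,448. Book value $7,100.

$6,448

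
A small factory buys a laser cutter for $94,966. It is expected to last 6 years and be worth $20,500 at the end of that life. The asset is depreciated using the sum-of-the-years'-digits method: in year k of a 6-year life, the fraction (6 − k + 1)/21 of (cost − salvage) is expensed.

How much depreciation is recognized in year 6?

$3,546

Depreciable base = $94,966 − $20,500 = $74,466.
Sum of the years' digits = 6+5+4+3+2+1 = 21.
Year 1: $74,466 × 6/21 = $21,276. Book value $73,690.
Year 2: $74,466 × 5/21 = $17,730. Book value $55,960.
Year 3: $74,466 × 4/21 = $14,184. Book value $41,776.
Year 4: $74,466 × 3/21 = $10,638. Book value $31,138.
Year 5: $74,466 × 2/21 = $7,092. Book value $24,046.
Year 6: $74,466 × 1/21 = $3,546. Book value $20,500.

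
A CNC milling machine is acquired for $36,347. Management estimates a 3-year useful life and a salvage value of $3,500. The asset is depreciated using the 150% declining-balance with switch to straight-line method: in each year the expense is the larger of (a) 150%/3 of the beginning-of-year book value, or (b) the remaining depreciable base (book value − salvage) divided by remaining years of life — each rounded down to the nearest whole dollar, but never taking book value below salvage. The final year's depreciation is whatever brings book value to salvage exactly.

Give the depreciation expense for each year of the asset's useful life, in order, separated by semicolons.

$18,173; $9,087; $5,587

Depreciable base = $36,347 − $3,500 = $32,847.
Year 1: DB = ⌊$36,347 × 150%/3⌋ = $18,173; SL = ⌊$32,847/3⌋ = $10,949 → take DB $18,173. Book value $18,174.
Year 2: DB = ⌊$18,174 × 150%/3⌋ = $9,087; SL = ⌊$14,674/2⌋ = $7,337 → take DB $9,087. Book value $9,087.
Year 3 (final): $9,087 − $3,500 = $5,587. Book value $3,500.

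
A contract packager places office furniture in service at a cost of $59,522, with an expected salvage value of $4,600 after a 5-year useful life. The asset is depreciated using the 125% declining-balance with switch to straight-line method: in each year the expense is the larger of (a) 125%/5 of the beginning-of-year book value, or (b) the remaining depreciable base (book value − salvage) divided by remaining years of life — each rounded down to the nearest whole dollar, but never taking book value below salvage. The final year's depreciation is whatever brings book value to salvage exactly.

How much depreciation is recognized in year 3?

$9,627

Depreciable base = $59,522 − $4,600 = $54,922.
Year 1: DB = ⌊$59,522 × 125%/5⌋ = $14,880; SL = ⌊$54,922/5⌋ = $10,984 → take DB $14,880. Book value $44,642.
Year 2: DB = ⌊$44,642 × 125%/5⌋ = $11,160; SL = ⌊$40,042/4⌋ = $10,010 → take DB $11,160. Book value $33,482.
Year 3: DB = ⌊$33,482 × 125%/5⌋ = $8,370; SL = ⌊$28,882/3⌋ = $9,627 → take SL $9,627. Book value $23,855.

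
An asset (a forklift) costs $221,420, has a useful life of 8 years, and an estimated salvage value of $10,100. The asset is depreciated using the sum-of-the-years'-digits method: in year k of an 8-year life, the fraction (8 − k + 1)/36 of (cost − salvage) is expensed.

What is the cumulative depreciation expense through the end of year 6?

Depreciable base = $221,420 − $10,100 = $211,320.
Sum of the years' digits = 8+7+6+5+4+3+2+1 = 36.
Year 1: $211,320 × 8/36 = $46,960. Book value $174,460.
Year 2: $211,320 × 7/36 = $41,090. Book value $133,370.
Year 3: $211,320 × 6/36 = $35,220. Book value $98,150.
Year 4: $211,320 × 5/36 = $29,350. Book value $68,800.
Year 5: $211,320 × 4/36 = $23,480. Book value $45,320.
Year 6: $211,320 × 3/36 = $17,610. Book value $27,710.
Accumulated through year 6 = $221,420 − $27,710 = $193,710.

$193,710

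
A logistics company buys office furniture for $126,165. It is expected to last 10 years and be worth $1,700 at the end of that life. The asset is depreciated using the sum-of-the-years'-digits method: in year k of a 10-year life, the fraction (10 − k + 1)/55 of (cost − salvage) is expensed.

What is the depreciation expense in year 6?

$11,315

Depreciable base = $126,165 − $1,700 = $124,465.
Sum of the years' digits = 10+9+8+7+6+5+4+3+2+1 = 55.
Year 1: $124,465 × 10/55 = $22,630. Book value $103,535.
Year 2: $124,465 × 9/55 = $20,367. Book value $83,168.
Year 3: $124,465 × 8/55 = $18,104. Book value $65,064.
Year 4: $124,465 × 7/55 = $15,841. Book value $49,223.
Year 5: $124,465 × 6/55 = $13,578. Book value $35,645.
Year 6: $124,465 × 5/55 = $11,315. Book value $24,330.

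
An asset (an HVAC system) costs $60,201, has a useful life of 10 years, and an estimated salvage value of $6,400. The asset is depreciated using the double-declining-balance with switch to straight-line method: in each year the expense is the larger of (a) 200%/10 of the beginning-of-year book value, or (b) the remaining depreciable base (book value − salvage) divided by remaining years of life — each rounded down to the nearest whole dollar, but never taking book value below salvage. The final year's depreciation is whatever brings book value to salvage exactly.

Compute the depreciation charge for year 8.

Depreciable base = $60,201 − $6,400 = $53,801.
Year 1: DB = ⌊$60,201 × 200%/10⌋ = $12,040; SL = ⌊$53,801/10⌋ = $5,380 → take DB $12,040. Book value $48,161.
Year 2: DB = ⌊$48,161 × 200%/10⌋ = $9,632; SL = ⌊$41,761/9⌋ = $4,640 → take DB $9,632. Book value $38,529.
Year 3: DB = ⌊$38,529 × 200%/10⌋ = $7,705; SL = ⌊$32,129/8⌋ = $4,016 → take DB $7,705. Book value $30,824.
Year 4: DB = ⌊$30,824 × 200%/10⌋ = $6,164; SL = ⌊$24,424/7⌋ = $3,489 → take DB $6,164. Book value $24,660.
Year 5: DB = ⌊$24,660 × 200%/10⌋ = $4,932; SL = ⌊$18,260/6⌋ = $3,043 → take DB $4,932. Book value $19,728.
Year 6: DB = ⌊$19,728 × 200%/10⌋ = $3,945; SL = ⌊$13,328/5⌋ = $2,665 → take DB $3,945. Book value $15,783.
Year 7: DB = ⌊$15,783 × 200%/10⌋ = $3,156; SL = ⌊$9,383/4⌋ = $2,345 → take DB $3,156. Book value $12,627.
Year 8: DB = ⌊$12,627 × 200%/10⌋ = $2,525; SL = ⌊$6,227/3⌋ = $2,075 → take DB $2,525. Book value $10,102.

$2,525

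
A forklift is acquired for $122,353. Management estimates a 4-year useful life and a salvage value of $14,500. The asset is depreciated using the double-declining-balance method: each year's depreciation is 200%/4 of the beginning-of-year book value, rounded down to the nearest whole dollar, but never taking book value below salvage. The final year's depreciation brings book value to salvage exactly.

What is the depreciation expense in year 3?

Depreciable base = $122,353 − $14,500 = $107,853.
Year 1: ⌊$122,353 × 200%/4⌋ = $61,176. Book value $61,177.
Year 2: ⌊$61,177 × 200%/4⌋ = $30,588. Book value $30,589.
Year 3: ⌊$30,589 × 200%/4⌋ = $15,294. Book value $15,295.

$15,294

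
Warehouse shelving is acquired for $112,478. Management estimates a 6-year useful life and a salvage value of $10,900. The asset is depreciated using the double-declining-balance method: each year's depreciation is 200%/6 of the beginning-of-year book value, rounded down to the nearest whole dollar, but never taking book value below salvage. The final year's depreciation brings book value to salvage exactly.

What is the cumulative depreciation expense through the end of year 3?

Depreciable base = $112,478 − $10,900 = $101,578.
Year 1: ⌊$112,478 × 200%/6⌋ = $37,492. Book value $74,986.
Year 2: ⌊$74,986 × 200%/6⌋ = $24,995. Book value $49,991.
Year 3: ⌊$49,991 × 200%/6⌋ = $16,663. Book value $33,328.
Accumulated through year 3 = $112,478 − $33,328 = $79,150.

$79,150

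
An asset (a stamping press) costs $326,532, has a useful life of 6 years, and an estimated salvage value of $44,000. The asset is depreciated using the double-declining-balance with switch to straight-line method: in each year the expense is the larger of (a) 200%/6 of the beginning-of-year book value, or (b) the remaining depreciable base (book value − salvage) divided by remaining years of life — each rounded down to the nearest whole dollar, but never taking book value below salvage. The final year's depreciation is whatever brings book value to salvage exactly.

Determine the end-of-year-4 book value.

Depreciable base = $326,532 − $44,000 = $282,532.
Year 1: DB = ⌊$326,532 × 200%/6⌋ = $108,844; SL = ⌊$282,532/6⌋ = $47,088 → take DB $108,844. Book value $217,688.
Year 2: DB = ⌊$217,688 × 200%/6⌋ = $72,562; SL = ⌊$173,688/5⌋ = $34,737 → take DB $72,562. Book value $145,126.
Year 3: DB = ⌊$145,126 × 200%/6⌋ = $48,375; SL = ⌊$101,126/4⌋ = $25,281 → take DB $48,375. Book value $96,751.
Year 4: DB = ⌊$96,751 × 200%/6⌋ = $32,250; SL = ⌊$52,751/3⌋ = $17,583 → take DB $32,250. Book value $64,501.

$64,501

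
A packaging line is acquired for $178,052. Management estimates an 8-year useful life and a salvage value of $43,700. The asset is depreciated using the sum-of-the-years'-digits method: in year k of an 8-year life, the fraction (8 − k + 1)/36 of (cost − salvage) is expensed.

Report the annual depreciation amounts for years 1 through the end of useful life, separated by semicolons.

Depreciable base = $178,052 − $43,700 = $134,352.
Sum of the years' digits = 8+7+6+5+4+3+2+1 = 36.
Year 1: $134,352 × 8/36 = $29,856. Book value $148,196.
Year 2: $134,352 × 7/36 = $26,124. Book value $122,072.
Year 3: $134,352 × 6/36 = $22,392. Book value $99,680.
Year 4: $134,352 × 5/36 = $18,660. Book value $81,020.
Year 5: $134,352 × 4/36 = $14,928. Book value $66,092.
Year 6: $134,352 × 3/36 = $11,196. Book value $54,896.
Year 7: $134,352 × 2/36 = $7,464. Book value $47,432.
Year 8: $134,352 × 1/36 = $3,732. Book value $43,700.

$29,856; $26,124; $22,392; $18,660; $14,928; $11,196; $7,464; $3,732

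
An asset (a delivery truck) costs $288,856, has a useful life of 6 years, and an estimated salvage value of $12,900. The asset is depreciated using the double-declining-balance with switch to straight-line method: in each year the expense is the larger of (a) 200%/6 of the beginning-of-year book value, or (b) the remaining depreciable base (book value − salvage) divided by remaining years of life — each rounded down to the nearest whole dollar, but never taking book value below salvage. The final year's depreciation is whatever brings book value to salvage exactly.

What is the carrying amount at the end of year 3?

Depreciable base = $288,856 − $12,900 = $275,956.
Year 1: DB = ⌊$288,856 × 200%/6⌋ = $96,285; SL = ⌊$275,956/6⌋ = $45,992 → take DB $96,285. Book value $192,571.
Year 2: DB = ⌊$192,571 × 200%/6⌋ = $64,190; SL = ⌊$179,671/5⌋ = $35,934 → take DB $64,190. Book value $128,381.
Year 3: DB = ⌊$128,381 × 200%/6⌋ = $42,793; SL = ⌊$115,481/4⌋ = $28,870 → take DB $42,793. Book value $85,588.

$85,588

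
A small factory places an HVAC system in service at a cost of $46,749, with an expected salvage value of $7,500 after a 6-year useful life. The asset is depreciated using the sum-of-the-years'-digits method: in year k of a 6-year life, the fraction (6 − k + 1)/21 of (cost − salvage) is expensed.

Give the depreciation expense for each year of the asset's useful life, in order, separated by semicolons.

$11,214; $9,345; $7,476; $5,607; $3,738; $1,869

Depreciable base = $46,749 − $7,500 = $39,249.
Sum of the years' digits = 6+5+4+3+2+1 = 21.
Year 1: $39,249 × 6/21 = $11,214. Book value $35,535.
Year 2: $39,249 × 5/21 = $9,345. Book value $26,190.
Year 3: $39,249 × 4/21 = $7,476. Book value $18,714.
Year 4: $39,249 × 3/21 = $5,607. Book value $13,107.
Year 5: $39,249 × 2/21 = $3,738. Book value $9,369.
Year 6: $39,249 × 1/21 = $1,869. Book value $7,500.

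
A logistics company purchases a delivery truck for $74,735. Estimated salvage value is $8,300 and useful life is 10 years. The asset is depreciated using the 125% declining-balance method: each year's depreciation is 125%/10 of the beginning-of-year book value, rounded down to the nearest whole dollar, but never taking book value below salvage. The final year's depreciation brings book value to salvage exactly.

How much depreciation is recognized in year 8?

$3,668

Depreciable base = $74,735 − $8,300 = $66,435.
Year 1: ⌊$74,735 × 125%/10⌋ = $9,341. Book value $65,394.
Year 2: ⌊$65,394 × 125%/10⌋ = $8,174. Book value $57,220.
Year 3: ⌊$57,220 × 125%/10⌋ = $7,152. Book value $50,068.
Year 4: ⌊$50,068 × 125%/10⌋ = $6,258. Book value $43,810.
Year 5: ⌊$43,810 × 125%/10⌋ = $5,476. Book value $38,334.
Year 6: ⌊$38,334 × 125%/10⌋ = $4,791. Book value $33,543.
Year 7: ⌊$33,543 × 125%/10⌋ = $4,192. Book value $29,351.
Year 8: ⌊$29,351 × 125%/10⌋ = $3,668. Book value $25,683.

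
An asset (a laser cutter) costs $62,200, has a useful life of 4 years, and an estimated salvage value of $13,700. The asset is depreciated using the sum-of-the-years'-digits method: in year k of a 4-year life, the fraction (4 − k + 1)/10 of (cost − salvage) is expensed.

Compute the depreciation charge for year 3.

Depreciable base = $62,200 − $13,700 = $48,500.
Sum of the years' digits = 4+3+2+1 = 10.
Year 1: $48,500 × 4/10 = $19,400. Book value $42,800.
Year 2: $48,500 × 3/10 = $14,550. Book value $28,250.
Year 3: $48,500 × 2/10 = $9,700. Book value $18,550.

$9,700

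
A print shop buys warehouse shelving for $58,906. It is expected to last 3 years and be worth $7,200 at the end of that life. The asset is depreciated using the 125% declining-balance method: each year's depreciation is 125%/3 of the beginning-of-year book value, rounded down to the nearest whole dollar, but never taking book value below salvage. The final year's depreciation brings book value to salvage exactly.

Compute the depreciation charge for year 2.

$14,317

Depreciable base = $58,906 − $7,200 = $51,706.
Year 1: ⌊$58,906 × 125%/3⌋ = $24,544. Book value $34,362.
Year 2: ⌊$34,362 × 125%/3⌋ = $14,317. Book value $20,045.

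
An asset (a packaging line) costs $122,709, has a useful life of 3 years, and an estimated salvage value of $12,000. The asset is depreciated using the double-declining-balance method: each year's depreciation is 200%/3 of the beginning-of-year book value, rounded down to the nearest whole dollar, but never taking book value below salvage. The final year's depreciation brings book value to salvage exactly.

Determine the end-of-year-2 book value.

Depreciable base = $122,709 − $12,000 = $110,709.
Year 1: ⌊$122,709 × 200%/3⌋ = $81,806. Book value $40,903.
Year 2: ⌊$40,903 × 200%/3⌋ = $27,268. Book value $13,635.

$13,635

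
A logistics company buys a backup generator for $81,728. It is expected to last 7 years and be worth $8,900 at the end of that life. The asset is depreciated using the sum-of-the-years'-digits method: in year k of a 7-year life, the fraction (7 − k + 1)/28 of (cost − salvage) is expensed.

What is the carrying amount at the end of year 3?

Depreciable base = $81,728 − $8,900 = $72,828.
Sum of the years' digits = 7+6+5+4+3+2+1 = 28.
Year 1: $72,828 × 7/28 = $18,207. Book value $63,521.
Year 2: $72,828 × 6/28 = $15,606. Book value $47,915.
Year 3: $72,828 × 5/28 = $13,005. Book value $34,910.

$34,910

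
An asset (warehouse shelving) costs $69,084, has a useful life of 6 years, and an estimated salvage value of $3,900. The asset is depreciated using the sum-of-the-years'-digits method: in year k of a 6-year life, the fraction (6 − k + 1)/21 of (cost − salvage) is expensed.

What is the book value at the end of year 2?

Depreciable base = $69,084 − $3,900 = $65,184.
Sum of the years' digits = 6+5+4+3+2+1 = 21.
Year 1: $65,184 × 6/21 = $18,624. Book value $50,460.
Year 2: $65,184 × 5/21 = $15,520. Book value $34,940.

$34,940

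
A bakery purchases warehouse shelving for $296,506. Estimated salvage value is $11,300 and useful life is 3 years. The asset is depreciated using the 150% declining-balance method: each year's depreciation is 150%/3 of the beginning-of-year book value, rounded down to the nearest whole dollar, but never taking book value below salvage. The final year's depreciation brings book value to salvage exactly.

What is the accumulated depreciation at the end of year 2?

Depreciable base = $296,506 − $11,300 = $285,206.
Year 1: ⌊$296,506 × 150%/3⌋ = $148,253. Book value $148,253.
Year 2: ⌊$148,253 × 150%/3⌋ = $74,126. Book value $74,127.
Accumulated through year 2 = $296,506 − $74,127 = $222,379.

$222,379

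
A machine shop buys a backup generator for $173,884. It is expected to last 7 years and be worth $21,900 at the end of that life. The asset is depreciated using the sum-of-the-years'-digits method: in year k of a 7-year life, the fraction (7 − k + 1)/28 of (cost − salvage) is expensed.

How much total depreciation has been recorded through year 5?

Depreciable base = $173,884 − $21,900 = $151,984.
Sum of the years' digits = 7+6+5+4+3+2+1 = 28.
Year 1: $151,984 × 7/28 = $37,996. Book value $135,888.
Year 2: $151,984 × 6/28 = $32,568. Book value $103,320.
Year 3: $151,984 × 5/28 = $27,140. Book value $76,180.
Year 4: $151,984 × 4/28 = $21,712. Book value $54,468.
Year 5: $151,984 × 3/28 = $16,284. Book value $38,184.
Accumulated through year 5 = $173,884 − $38,184 = $135,700.

$135,700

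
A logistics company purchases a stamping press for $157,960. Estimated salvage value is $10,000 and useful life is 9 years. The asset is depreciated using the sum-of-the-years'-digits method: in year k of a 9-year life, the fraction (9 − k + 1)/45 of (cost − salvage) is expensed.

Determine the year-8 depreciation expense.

Depreciable base = $157,960 − $10,000 = $147,960.
Sum of the years' digits = 9+8+7+6+5+4+3+2+1 = 45.
Year 1: $147,960 × 9/45 = $29,592. Book value $128,368.
Year 2: $147,960 × 8/45 = $26,304. Book value $102,064.
Year 3: $147,960 × 7/45 = $23,016. Book value $79,048.
Year 4: $147,960 × 6/45 = $19,728. Book value $59,320.
Year 5: $147,960 × 5/45 = $16,440. Book value $42,880.
Year 6: $147,960 × 4/45 = $13,152. Book value $29,728.
Year 7: $147,960 × 3/45 = $9,864. Book value $19,864.
Year 8: $147,960 × 2/45 = $6,576. Book value $13,288.

$6,576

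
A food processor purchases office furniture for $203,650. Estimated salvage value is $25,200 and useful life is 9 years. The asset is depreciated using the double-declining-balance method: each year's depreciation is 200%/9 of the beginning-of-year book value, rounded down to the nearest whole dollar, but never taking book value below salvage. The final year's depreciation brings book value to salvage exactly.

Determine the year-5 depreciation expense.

Depreciable base = $203,650 − $25,200 = $178,450.
Year 1: ⌊$203,650 × 200%/9⌋ = $45,255. Book value $158,395.
Year 2: ⌊$158,395 × 200%/9⌋ = $35,198. Book value $123,197.
Year 3: ⌊$123,197 × 200%/9⌋ = $27,377. Book value $95,820.
Year 4: ⌊$95,820 × 200%/9⌋ = $21,293. Book value $74,527.
Year 5: ⌊$74,527 × 200%/9⌋ = $16,561. Book value $57,966.

$16,561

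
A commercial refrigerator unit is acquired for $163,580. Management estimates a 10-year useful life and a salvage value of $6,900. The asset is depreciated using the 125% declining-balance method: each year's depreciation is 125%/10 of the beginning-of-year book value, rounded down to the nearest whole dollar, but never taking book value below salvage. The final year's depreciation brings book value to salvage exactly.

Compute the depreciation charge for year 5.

Depreciable base = $163,580 − $6,900 = $156,680.
Year 1: ⌊$163,580 × 125%/10⌋ = $20,447. Book value $143,133.
Year 2: ⌊$143,133 × 125%/10⌋ = $17,891. Book value $125,242.
Year 3: ⌊$125,242 × 125%/10⌋ = $15,655. Book value $109,587.
Year 4: ⌊$109,587 × 125%/10⌋ = $13,698. Book value $95,889.
Year 5: ⌊$95,889 × 125%/10⌋ = $11,986. Book value $83,903.

$11,986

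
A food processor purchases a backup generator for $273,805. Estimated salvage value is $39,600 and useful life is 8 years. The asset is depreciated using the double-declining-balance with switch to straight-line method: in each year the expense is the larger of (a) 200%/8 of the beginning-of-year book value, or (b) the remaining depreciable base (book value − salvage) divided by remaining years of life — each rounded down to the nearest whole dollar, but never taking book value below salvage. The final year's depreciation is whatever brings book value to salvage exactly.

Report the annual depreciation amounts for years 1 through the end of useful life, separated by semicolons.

Depreciable base = $273,805 − $39,600 = $234,205.
Year 1: DB = ⌊$273,805 × 200%/8⌋ = $68,451; SL = ⌊$234,205/8⌋ = $29,275 → take DB $68,451. Book value $205,354.
Year 2: DB = ⌊$205,354 × 200%/8⌋ = $51,338; SL = ⌊$165,754/7⌋ = $23,679 → take DB $51,338. Book value $154,016.
Year 3: DB = ⌊$154,016 × 200%/8⌋ = $38,504; SL = ⌊$114,416/6⌋ = $19,069 → take DB $38,504. Book value $115,512.
Year 4: DB = ⌊$115,512 × 200%/8⌋ = $28,878; SL = ⌊$75,912/5⌋ = $15,182 → take DB $28,878. Book value $86,634.
Year 5: DB = ⌊$86,634 × 200%/8⌋ = $21,658; SL = ⌊$47,034/4⌋ = $11,758 → take DB $21,658. Book value $64,976.
Year 6: DB = ⌊$64,976 × 200%/8⌋ = $16,244; SL = ⌊$25,376/3⌋ = $8,458 → take DB $16,244. Book value $48,732.
Year 7: DB = ⌊$48,732 × 200%/8⌋ = $12,183; SL = ⌊$9,132/2⌋ = $4,566 → take DB $12,183, capped at $9,132. Book value $39,600.
Year 8 (final): $39,600 − $39,600 = $0. Book value $39,600.

$68,451; $51,338; $38,504; $28,878; $21,658; $16,244; $9,132; $0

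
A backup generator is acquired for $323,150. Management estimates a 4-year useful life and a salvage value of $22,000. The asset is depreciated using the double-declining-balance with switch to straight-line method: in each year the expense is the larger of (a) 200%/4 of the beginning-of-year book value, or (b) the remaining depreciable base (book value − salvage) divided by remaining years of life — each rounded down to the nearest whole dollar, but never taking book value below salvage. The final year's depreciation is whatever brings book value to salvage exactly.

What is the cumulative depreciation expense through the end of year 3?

Depreciable base = $323,150 − $22,000 = $301,150.
Year 1: DB = ⌊$323,150 × 200%/4⌋ = $161,575; SL = ⌊$301,150/4⌋ = $75,287 → take DB $161,575. Book value $161,575.
Year 2: DB = ⌊$161,575 × 200%/4⌋ = $80,787; SL = ⌊$139,575/3⌋ = $46,525 → take DB $80,787. Book value $80,788.
Year 3: DB = ⌊$80,788 × 200%/4⌋ = $40,394; SL = ⌊$58,788/2⌋ = $29,394 → take DB $40,394. Book value $40,394.
Accumulated through year 3 = $323,150 − $40,394 = $282,756.

$282,756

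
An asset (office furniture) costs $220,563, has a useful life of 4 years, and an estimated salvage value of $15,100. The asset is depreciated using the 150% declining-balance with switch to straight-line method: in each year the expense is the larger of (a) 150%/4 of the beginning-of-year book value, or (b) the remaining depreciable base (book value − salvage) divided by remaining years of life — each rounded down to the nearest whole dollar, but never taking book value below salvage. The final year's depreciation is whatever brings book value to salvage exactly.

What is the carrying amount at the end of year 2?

Depreciable base = $220,563 − $15,100 = $205,463.
Year 1: DB = ⌊$220,563 × 150%/4⌋ = $82,711; SL = ⌊$205,463/4⌋ = $51,365 → take DB $82,711. Book value $137,852.
Year 2: DB = ⌊$137,852 × 150%/4⌋ = $51,694; SL = ⌊$122,752/3⌋ = $40,917 → take DB $51,694. Book value $86,158.

$86,158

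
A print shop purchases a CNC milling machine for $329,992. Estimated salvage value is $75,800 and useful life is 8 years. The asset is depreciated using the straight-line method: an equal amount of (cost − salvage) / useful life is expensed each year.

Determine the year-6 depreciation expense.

Depreciable base = $329,992 − $75,800 = $254,192.
Annual expense = $254,192 / 8 = $31,774.

$31,774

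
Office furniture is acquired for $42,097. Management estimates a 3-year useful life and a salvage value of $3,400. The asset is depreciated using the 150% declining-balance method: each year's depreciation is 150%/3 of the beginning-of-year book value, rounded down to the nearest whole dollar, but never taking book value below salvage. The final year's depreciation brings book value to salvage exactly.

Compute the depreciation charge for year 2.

$10,524

Depreciable base = $42,097 − $3,400 = $38,697.
Year 1: ⌊$42,097 × 150%/3⌋ = $21,048. Book value $21,049.
Year 2: ⌊$21,049 × 150%/3⌋ = $10,524. Book value $10,525.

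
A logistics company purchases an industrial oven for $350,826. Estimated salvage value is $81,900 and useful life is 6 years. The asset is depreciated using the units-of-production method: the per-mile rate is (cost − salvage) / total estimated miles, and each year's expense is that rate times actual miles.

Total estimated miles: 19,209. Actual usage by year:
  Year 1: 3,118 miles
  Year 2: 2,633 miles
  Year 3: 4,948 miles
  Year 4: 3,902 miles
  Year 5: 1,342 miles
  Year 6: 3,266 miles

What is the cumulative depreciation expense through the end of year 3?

Depreciable base = $350,826 − $81,900 = $268,926.
Rate = $268,926 / 19,209 miles = $14 per mile.
Year 1: 3,118 × $14 = $43,652. Book value $307,174.
Year 2: 2,633 × $14 = $36,862. Book value $270,312.
Year 3: 4,948 × $14 = $69,272. Book value $201,040.
Accumulated through year 3 = $350,826 − $201,040 = $149,786.

$149,786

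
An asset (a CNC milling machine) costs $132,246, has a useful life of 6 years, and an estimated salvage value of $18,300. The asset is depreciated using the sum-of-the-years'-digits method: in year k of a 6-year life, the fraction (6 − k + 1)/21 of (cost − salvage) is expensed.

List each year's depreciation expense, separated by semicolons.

$32,556; $27,130; $21,704; $16,278; $10,852; $5,426

Depreciable base = $132,246 − $18,300 = $113,946.
Sum of the years' digits = 6+5+4+3+2+1 = 21.
Year 1: $113,946 × 6/21 = $32,556. Book value $99,690.
Year 2: $113,946 × 5/21 = $27,130. Book value $72,560.
Year 3: $113,946 × 4/21 = $21,704. Book value $50,856.
Year 4: $113,946 × 3/21 = $16,278. Book value $34,578.
Year 5: $113,946 × 2/21 = $10,852. Book value $23,726.
Year 6: $113,946 × 1/21 = $5,426. Book value $18,300.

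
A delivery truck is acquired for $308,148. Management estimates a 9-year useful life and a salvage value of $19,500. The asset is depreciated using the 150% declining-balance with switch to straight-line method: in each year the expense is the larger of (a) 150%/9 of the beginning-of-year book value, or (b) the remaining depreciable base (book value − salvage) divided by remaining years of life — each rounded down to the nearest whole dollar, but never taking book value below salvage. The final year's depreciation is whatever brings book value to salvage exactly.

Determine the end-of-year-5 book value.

Depreciable base = $308,148 − $19,500 = $288,648.
Year 1: DB = ⌊$308,148 × 150%/9⌋ = $51,358; SL = ⌊$288,648/9⌋ = $32,072 → take DB $51,358. Book value $256,790.
Year 2: DB = ⌊$256,790 × 150%/9⌋ = $42,798; SL = ⌊$237,290/8⌋ = $29,661 → take DB $42,798. Book value $213,992.
Year 3: DB = ⌊$213,992 × 150%/9⌋ = $35,665; SL = ⌊$194,492/7⌋ = $27,784 → take DB $35,665. Book value $178,327.
Year 4: DB = ⌊$178,327 × 150%/9⌋ = $29,721; SL = ⌊$158,827/6⌋ = $26,471 → take DB $29,721. Book value $148,606.
Year 5: DB = ⌊$148,606 × 150%/9⌋ = $24,767; SL = ⌊$129,106/5⌋ = $25,821 → take SL $25,821. Book value $122,785.

$122,785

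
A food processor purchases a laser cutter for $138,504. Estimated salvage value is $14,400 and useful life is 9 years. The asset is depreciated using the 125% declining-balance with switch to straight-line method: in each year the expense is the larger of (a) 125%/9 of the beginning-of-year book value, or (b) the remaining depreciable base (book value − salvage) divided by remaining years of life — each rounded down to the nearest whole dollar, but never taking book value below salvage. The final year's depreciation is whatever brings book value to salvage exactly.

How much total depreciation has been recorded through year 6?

Depreciable base = $138,504 − $14,400 = $124,104.
Year 1: DB = ⌊$138,504 × 125%/9⌋ = $19,236; SL = ⌊$124,104/9⌋ = $13,789 → take DB $19,236. Book value $119,268.
Year 2: DB = ⌊$119,268 × 125%/9⌋ = $16,565; SL = ⌊$104,868/8⌋ = $13,108 → take DB $16,565. Book value $102,703.
Year 3: DB = ⌊$102,703 × 125%/9⌋ = $14,264; SL = ⌊$88,303/7⌋ = $12,614 → take DB $14,264. Book value $88,439.
Year 4: DB = ⌊$88,439 × 125%/9⌋ = $12,283; SL = ⌊$74,039/6⌋ = $12,339 → take SL $12,339. Book value $76,100.
Year 5: DB = ⌊$76,100 × 125%/9⌋ = $10,569; SL = ⌊$61,700/5⌋ = $12,340 → take SL $12,340. Book value $63,760.
Year 6: DB = ⌊$63,760 × 125%/9⌋ = $8,855; SL = ⌊$49,360/4⌋ = $12,340 → take SL $12,340. Book value $51,420.
Accumulated through year 6 = $138,504 − $51,420 = $87,084.

$87,084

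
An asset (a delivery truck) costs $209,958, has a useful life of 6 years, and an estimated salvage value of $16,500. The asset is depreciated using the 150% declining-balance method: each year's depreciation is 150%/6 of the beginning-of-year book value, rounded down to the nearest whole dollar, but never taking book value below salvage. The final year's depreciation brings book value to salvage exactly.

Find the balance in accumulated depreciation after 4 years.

Depreciable base = $209,958 − $16,500 = $193,458.
Year 1: ⌊$209,958 × 150%/6⌋ = $52,489. Book value $157,469.
Year 2: ⌊$157,469 × 150%/6⌋ = $39,367. Book value $118,102.
Year 3: ⌊$118,102 × 150%/6⌋ = $29,525. Book value $88,577.
Year 4: ⌊$88,577 × 150%/6⌋ = $22,144. Book value $66,433.
Accumulated through year 4 = $209,958 − $66,433 = $143,525.

$143,525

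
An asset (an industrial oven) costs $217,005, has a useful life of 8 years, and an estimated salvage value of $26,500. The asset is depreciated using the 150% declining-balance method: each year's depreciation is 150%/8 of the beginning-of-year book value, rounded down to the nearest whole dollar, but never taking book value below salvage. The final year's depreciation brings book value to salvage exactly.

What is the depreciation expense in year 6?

Depreciable base = $217,005 − $26,500 = $190,505.
Year 1: ⌊$217,005 × 150%/8⌋ = $40,688. Book value $176,317.
Year 2: ⌊$176,317 × 150%/8⌋ = $33,059. Book value $143,258.
Year 3: ⌊$143,258 × 150%/8⌋ = $26,860. Book value $116,398.
Year 4: ⌊$116,398 × 150%/8⌋ = $21,824. Book value $94,574.
Year 5: ⌊$94,574 × 150%/8⌋ = $17,732. Book value $76,842.
Year 6: ⌊$76,842 × 150%/8⌋ = $14,407. Book value $62,435.

$14,407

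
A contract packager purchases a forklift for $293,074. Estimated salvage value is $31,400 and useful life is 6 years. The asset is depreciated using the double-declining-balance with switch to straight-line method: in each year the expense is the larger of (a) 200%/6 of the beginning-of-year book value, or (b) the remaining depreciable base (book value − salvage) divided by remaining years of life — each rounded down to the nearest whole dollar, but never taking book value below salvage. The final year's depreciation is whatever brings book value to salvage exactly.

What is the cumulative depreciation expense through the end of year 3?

$206,236

Depreciable base = $293,074 − $31,400 = $261,674.
Year 1: DB = ⌊$293,074 × 200%/6⌋ = $97,691; SL = ⌊$261,674/6⌋ = $43,612 → take DB $97,691. Book value $195,383.
Year 2: DB = ⌊$195,383 × 200%/6⌋ = $65,127; SL = ⌊$163,983/5⌋ = $32,796 → take DB $65,127. Book value $130,256.
Year 3: DB = ⌊$130,256 × 200%/6⌋ = $43,418; SL = ⌊$98,856/4⌋ = $24,714 → take DB $43,418. Book value $86,838.
Accumulated through year 3 = $293,074 − $86,838 = $206,236.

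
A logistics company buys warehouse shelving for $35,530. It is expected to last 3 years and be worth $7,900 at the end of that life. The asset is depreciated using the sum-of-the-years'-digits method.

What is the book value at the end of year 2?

Depreciable base = $35,530 − $7,900 = $27,630.
Sum of the years' digits = 3+2+1 = 6.
Year 1: $27,630 × 3/6 = $13,815. Book value $21,715.
Year 2: $27,630 × 2/6 = $9,210. Book value $12,505.

$12,505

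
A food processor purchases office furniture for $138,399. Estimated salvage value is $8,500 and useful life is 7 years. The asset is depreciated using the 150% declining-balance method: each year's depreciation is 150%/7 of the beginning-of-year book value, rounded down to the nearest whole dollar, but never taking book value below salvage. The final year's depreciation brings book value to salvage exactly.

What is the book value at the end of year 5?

$41,445

Depreciable base = $138,399 − $8,500 = $129,899.
Year 1: ⌊$138,399 × 150%/7⌋ = $29,656. Book value $108,743.
Year 2: ⌊$108,743 × 150%/7⌋ = $23,302. Book value $85,441.
Year 3: ⌊$85,441 × 150%/7⌋ = $18,308. Book value $67,133.
Year 4: ⌊$67,133 × 150%/7⌋ = $14,385. Book value $52,748.
Year 5: ⌊$52,748 × 150%/7⌋ = $11,303. Book value $41,445.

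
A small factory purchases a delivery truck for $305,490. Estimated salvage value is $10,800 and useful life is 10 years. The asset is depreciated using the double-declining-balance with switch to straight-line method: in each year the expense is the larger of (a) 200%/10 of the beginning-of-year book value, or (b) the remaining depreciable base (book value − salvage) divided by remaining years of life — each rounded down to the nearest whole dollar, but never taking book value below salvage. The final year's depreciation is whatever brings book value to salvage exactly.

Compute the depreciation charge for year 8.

$17,321

Depreciable base = $305,490 − $10,800 = $294,690.
Year 1: DB = ⌊$305,490 × 200%/10⌋ = $61,098; SL = ⌊$294,690/10⌋ = $29,469 → take DB $61,098. Book value $244,392.
Year 2: DB = ⌊$244,392 × 200%/10⌋ = $48,878; SL = ⌊$233,592/9⌋ = $25,954 → take DB $48,878. Book value $195,514.
Year 3: DB = ⌊$195,514 × 200%/10⌋ = $39,102; SL = ⌊$184,714/8⌋ = $23,089 → take DB $39,102. Book value $156,412.
Year 4: DB = ⌊$156,412 × 200%/10⌋ = $31,282; SL = ⌊$145,612/7⌋ = $20,801 → take DB $31,282. Book value $125,130.
Year 5: DB = ⌊$125,130 × 200%/10⌋ = $25,026; SL = ⌊$114,330/6⌋ = $19,055 → take DB $25,026. Book value $100,104.
Year 6: DB = ⌊$100,104 × 200%/10⌋ = $20,020; SL = ⌊$89,304/5⌋ = $17,860 → take DB $20,020. Book value $80,084.
Year 7: DB = ⌊$80,084 × 200%/10⌋ = $16,016; SL = ⌊$69,284/4⌋ = $17,321 → take SL $17,321. Book value $62,763.
Year 8: DB = ⌊$62,763 × 200%/10⌋ = $12,552; SL = ⌊$51,963/3⌋ = $17,321 → take SL $17,321. Book value $45,442.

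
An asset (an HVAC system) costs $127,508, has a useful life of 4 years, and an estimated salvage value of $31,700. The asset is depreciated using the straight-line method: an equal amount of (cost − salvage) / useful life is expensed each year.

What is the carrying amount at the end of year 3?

$55,652

Depreciable base = $127,508 − $31,700 = $95,808.
Annual expense = $95,808 / 4 = $23,952.
End of year 1: book value $103,556.
End of year 2: book value $79,604.
End of year 3: book value $55,652.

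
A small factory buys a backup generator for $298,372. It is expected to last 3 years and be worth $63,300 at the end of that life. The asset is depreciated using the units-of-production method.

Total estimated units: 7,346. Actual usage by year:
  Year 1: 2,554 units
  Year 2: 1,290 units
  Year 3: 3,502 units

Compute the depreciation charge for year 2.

Depreciable base = $298,372 − $63,300 = $235,072.
Rate = $235,072 / 7,346 units = $32 per unit.
Year 1: 2,554 × $32 = $81,728. Book value $216,644.
Year 2: 1,290 × $32 = $41,280. Book value $175,364.

$41,280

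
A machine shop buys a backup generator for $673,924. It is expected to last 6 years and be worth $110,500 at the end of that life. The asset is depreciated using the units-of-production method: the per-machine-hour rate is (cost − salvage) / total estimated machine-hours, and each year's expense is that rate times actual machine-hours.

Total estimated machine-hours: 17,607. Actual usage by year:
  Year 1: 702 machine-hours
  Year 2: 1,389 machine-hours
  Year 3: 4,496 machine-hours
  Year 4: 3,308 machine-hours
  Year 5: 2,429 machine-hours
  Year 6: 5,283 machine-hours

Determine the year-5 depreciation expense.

Depreciable base = $673,924 − $110,500 = $563,424.
Rate = $563,424 / 17,607 machine-hours = $32 per machine-hour.
Year 1: 702 × $32 = $22,464. Book value $651,460.
Year 2: 1,389 × $32 = $44,448. Book value $607,012.
Year 3: 4,496 × $32 = $143,872. Book value $463,140.
Year 4: 3,308 × $32 = $105,856. Book value $357,284.
Year 5: 2,429 × $32 = $77,728. Book value $279,556.

$77,728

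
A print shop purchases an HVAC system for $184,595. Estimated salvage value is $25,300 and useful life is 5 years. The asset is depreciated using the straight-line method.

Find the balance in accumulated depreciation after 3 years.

$95,577

Depreciable base = $184,595 − $25,300 = $159,295.
Annual expense = $159,295 / 5 = $31,859.
End of year 1: book value $152,736.
End of year 2: book value $120,877.
End of year 3: book value $89,018.
Accumulated through year 3 = $184,595 − $89,018 = $95,577.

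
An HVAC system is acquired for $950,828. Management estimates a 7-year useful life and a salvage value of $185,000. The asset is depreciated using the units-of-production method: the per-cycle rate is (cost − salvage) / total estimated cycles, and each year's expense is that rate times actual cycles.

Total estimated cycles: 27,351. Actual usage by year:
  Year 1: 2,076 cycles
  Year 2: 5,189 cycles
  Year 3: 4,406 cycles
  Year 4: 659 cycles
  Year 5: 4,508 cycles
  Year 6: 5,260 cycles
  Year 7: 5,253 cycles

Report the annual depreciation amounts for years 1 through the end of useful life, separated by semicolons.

Depreciable base = $950,828 − $185,000 = $765,828.
Rate = $765,828 / 27,351 cycles = $28 per cycle.
Year 1: 2,076 × $28 = $58,128. Book value $892,700.
Year 2: 5,189 × $28 = $145,292. Book value $747,408.
Year 3: 4,406 × $28 = $123,368. Book value $624,040.
Year 4: 659 × $28 = $18,452. Book value $605,588.
Year 5: 4,508 × $28 = $126,224. Book value $479,364.
Year 6: 5,260 × $28 = $147,280. Book value $332,084.
Year 7: 5,253 × $28 = $147,084. Book value $185,000.

$58,128; $145,292; $123,368; $18,452; $126,224; $147,280; $147,084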